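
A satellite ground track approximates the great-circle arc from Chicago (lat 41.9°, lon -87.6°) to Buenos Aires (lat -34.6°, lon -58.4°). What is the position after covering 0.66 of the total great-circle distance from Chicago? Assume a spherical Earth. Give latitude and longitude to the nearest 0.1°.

≈ lat -8.6°, lon -68.3°

Write both endpoints as unit vectors p₁, p₂ with components (cos φ cos λ, cos φ sin λ, sin φ).
The central angle between the endpoints is δ = arccos(p₁·p₂) ≈ 1.415 rad (81.0°).
Interpolate at f = 0.66 with slerp weights a = sin((1−f)δ)/sin δ ≈ 0.468, b = sin(fδ)/sin δ ≈ 0.814.
p = a·p₁ + b·p₂ ≈ (0.366, -0.919, -0.149); φ = arcsin(p_z) ≈ -8.59°, λ = atan2(p_y, p_x) ≈ -68.30°.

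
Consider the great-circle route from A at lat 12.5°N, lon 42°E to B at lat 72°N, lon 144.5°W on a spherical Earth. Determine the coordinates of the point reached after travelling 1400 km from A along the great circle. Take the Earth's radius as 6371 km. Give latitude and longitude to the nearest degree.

≈ lat 25°N, lon 42°E

From cos δ = sin φ₁ sin φ₂ + cos φ₁ cos φ₂ cos Δλ, the central angle is δ ≈ 1.665 rad (95.4°). The total great-circle distance is δ·R ≈ 1.665 × 6371 ≈ 10607 km, so the target fraction is f = 1400/10607 ≈ 0.132.
Interpolate at f ≈ 0.132 with slerp weights a = sin((1−f)δ)/sin δ ≈ 0.997, b = sin(fδ)/sin δ ≈ 0.219.
p = a·p₁ + b·p₂ ≈ (0.668, 0.612, 0.424); φ = arcsin(p_z) ≈ 25.08°, λ = atan2(p_y, p_x) ≈ 42.48°.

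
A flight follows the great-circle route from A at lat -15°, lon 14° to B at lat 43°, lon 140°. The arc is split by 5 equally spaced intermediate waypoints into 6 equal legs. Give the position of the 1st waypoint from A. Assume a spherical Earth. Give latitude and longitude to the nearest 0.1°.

≈ lat -0.3°, lon 29.3°

Write both endpoints as unit vectors p₁, p₂ with components (cos φ cos λ, cos φ sin λ, sin φ).
The central angle between the endpoints is δ = arccos(p₁·p₂) ≈ 2.204 rad (126.3°).
Interpolate at f = 1/6 with slerp weights a = sin((1−f)δ)/sin δ ≈ 1.197, b = sin(fδ)/sin δ ≈ 0.446.
p = a·p₁ + b·p₂ ≈ (0.872, 0.489, -0.006); φ = arcsin(p_z) ≈ -0.34°, λ = atan2(p_y, p_x) ≈ 29.28°.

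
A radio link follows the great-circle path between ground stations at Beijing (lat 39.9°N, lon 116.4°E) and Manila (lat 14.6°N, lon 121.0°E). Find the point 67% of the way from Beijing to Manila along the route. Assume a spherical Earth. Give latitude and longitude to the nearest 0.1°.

Convert each endpoint to a unit vector on the sphere (x = cos φ cos λ, y = cos φ sin λ, z = sin φ).
The central angle between the endpoints is δ = arccos(p₁·p₂) ≈ 0.447 rad (25.6°).
Interpolate at f = 0.67 with slerp weights a = sin((1−f)δ)/sin δ ≈ 0.340, b = sin(fδ)/sin δ ≈ 0.683.
p = a·p₁ + b·p₂ ≈ (-0.456, 0.800, 0.390); φ = arcsin(p_z) ≈ 22.96°, λ = atan2(p_y, p_x) ≈ 119.70°.

≈ lat 23.0°N, lon 119.7°E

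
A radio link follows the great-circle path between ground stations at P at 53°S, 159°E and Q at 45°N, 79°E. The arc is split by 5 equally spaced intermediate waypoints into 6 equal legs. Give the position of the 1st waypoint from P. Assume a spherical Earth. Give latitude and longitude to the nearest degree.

The haversine formula gives a central angle δ ≈ 2.084 rad (119.4°) between the endpoints.
Interpolate at f = 1/6 with slerp weights a = sin((1−f)δ)/sin δ ≈ 1.132, b = sin(fδ)/sin δ ≈ 0.391.
p = a·p₁ + b·p₂ ≈ (-0.583, 0.515, -0.628); φ = arcsin(p_z) ≈ -38.89°, λ = atan2(p_y, p_x) ≈ 138.54°.

≈ 39°S, 139°E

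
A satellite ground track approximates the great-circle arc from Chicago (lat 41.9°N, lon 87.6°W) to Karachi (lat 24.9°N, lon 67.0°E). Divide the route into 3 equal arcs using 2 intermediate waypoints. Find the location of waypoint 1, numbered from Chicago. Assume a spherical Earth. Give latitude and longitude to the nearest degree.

≈ lat 70°N, lon 42°W

Convert each endpoint to a unit vector on the sphere (x = cos φ cos λ, y = cos φ sin λ, z = sin φ).
The central angle between the endpoints is δ = arccos(p₁·p₂) ≈ 1.906 rad (109.2°).
Interpolate at f = 1/3 with slerp weights a = sin((1−f)δ)/sin δ ≈ 1.011, b = sin(fδ)/sin δ ≈ 0.628.
p = a·p₁ + b·p₂ ≈ (0.254, -0.228, 0.940); φ = arcsin(p_z) ≈ 70.05°, λ = atan2(p_y, p_x) ≈ -41.84°.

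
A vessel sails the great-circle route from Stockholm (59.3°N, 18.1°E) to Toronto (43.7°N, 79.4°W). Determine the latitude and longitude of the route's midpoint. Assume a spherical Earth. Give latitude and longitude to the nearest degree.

≈ (62°N, 42°W)

The haversine formula gives a central angle δ ≈ 0.993 rad (56.9°) between the endpoints.
Interpolate at f = 1/2 with slerp weights a = sin((1−f)δ)/sin δ ≈ 0.569, b = sin(fδ)/sin δ ≈ 0.569.
p = a·p₁ + b·p₂ ≈ (0.352, -0.314, 0.882); φ = arcsin(p_z) ≈ 61.88°, λ = atan2(p_y, p_x) ≈ -41.76°.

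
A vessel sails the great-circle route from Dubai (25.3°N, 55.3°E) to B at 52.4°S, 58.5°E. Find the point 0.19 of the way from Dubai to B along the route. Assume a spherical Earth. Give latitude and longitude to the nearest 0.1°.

≈ 10.5°N, 55.8°E

Write both endpoints as unit vectors p₁, p₂ with components (cos φ cos λ, cos φ sin λ, sin φ).
The central angle between the endpoints is δ = arccos(p₁·p₂) ≈ 1.357 rad (77.8°).
Interpolate at f = 0.19 with slerp weights a = sin((1−f)δ)/sin δ ≈ 0.912, b = sin(fδ)/sin δ ≈ 0.261.
p = a·p₁ + b·p₂ ≈ (0.552, 0.813, 0.183); φ = arcsin(p_z) ≈ 10.54°, λ = atan2(p_y, p_x) ≈ 55.82°.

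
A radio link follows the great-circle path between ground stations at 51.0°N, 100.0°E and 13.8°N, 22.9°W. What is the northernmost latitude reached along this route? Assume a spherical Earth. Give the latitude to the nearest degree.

The great circle lies in the plane with unit normal n̂ = (p₁ × p₂)/|p₁ × p₂|.
Here n̂_z ≈ -0.519; the vertex latitude is φ_max = arccos|n̂_z| ≈ 58.8°.
Check via Clairaut: cos φ_max = |cos φ₁| · sin C = cos(51.0°)·sin(55.5°) ≈ 0.519, again giving ≈ 58.8°.

≈ 59°N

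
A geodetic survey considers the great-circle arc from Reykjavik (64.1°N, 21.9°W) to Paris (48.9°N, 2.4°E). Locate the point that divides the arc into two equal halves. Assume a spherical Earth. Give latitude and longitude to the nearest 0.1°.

≈ 57.1°N, 7.3°W

Convert each endpoint to a unit vector on the sphere (x = cos φ cos λ, y = cos φ sin λ, z = sin φ).
The central angle between the endpoints is δ = arccos(p₁·p₂) ≈ 0.349 rad (20.0°).
Interpolate at f = 1/2 with slerp weights a = sin((1−f)δ)/sin δ ≈ 0.508, b = sin(fδ)/sin δ ≈ 0.508.
p = a·p₁ + b·p₂ ≈ (0.539, -0.069, 0.839); φ = arcsin(p_z) ≈ 57.07°, λ = atan2(p_y, p_x) ≈ -7.26°.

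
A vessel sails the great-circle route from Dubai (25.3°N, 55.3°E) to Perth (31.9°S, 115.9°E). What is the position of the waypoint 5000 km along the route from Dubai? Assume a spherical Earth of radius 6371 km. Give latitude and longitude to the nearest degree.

≈ 7°S, 87°E

Convert each endpoint to a unit vector on the sphere (x = cos φ cos λ, y = cos φ sin λ, z = sin φ).
The central angle between the endpoints is δ = arccos(p₁·p₂) ≈ 1.419 rad (81.3°). The total great-circle distance is δ·R ≈ 1.419 × 6371 ≈ 9042 km, so the target fraction is f = 5000/9042 ≈ 0.553.
Interpolate at f ≈ 0.553 with slerp weights a = sin((1−f)δ)/sin δ ≈ 0.600, b = sin(fδ)/sin δ ≈ 0.715.
p = a·p₁ + b·p₂ ≈ (0.044, 0.992, -0.122); φ = arcsin(p_z) ≈ -6.98°, λ = atan2(p_y, p_x) ≈ 87.49°.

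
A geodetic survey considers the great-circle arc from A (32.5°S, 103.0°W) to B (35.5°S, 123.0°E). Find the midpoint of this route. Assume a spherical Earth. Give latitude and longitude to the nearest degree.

≈ (60°S, 168°W)

Convert each endpoint to a unit vector on the sphere (x = cos φ cos λ, y = cos φ sin λ, z = sin φ).
The central angle between the endpoints is δ = arccos(p₁·p₂) ≈ 1.737 rad (99.5°).
Interpolate at f = 1/2 with slerp weights a = sin((1−f)δ)/sin δ ≈ 0.774, b = sin(fδ)/sin δ ≈ 0.774.
p = a·p₁ + b·p₂ ≈ (-0.490, -0.108, -0.865); φ = arcsin(p_z) ≈ -59.90°, λ = atan2(p_y, p_x) ≈ -167.62°.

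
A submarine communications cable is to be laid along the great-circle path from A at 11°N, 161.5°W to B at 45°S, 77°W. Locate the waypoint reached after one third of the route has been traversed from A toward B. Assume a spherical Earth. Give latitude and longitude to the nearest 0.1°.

≈ 11.4°S, 139.5°W

Convert each endpoint to a unit vector on the sphere (x = cos φ cos λ, y = cos φ sin λ, z = sin φ).
The central angle between the endpoints is δ = arccos(p₁·p₂) ≈ 1.639 rad (93.9°).
Interpolate at f = 1/3 with slerp weights a = sin((1−f)δ)/sin δ ≈ 0.890, b = sin(fδ)/sin δ ≈ 0.521.
p = a·p₁ + b·p₂ ≈ (-0.746, -0.636, -0.198); φ = arcsin(p_z) ≈ -11.45°, λ = atan2(p_y, p_x) ≈ -139.54°.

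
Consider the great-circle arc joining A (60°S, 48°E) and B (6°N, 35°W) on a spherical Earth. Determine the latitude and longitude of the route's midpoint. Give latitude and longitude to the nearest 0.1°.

From cos δ = sin φ₁ sin φ₂ + cos φ₁ cos φ₂ cos Δλ, the central angle is δ ≈ 1.601 rad (91.7°).
Interpolate at f = 1/2 with slerp weights a = sin((1−f)δ)/sin δ ≈ 0.718, b = sin(fδ)/sin δ ≈ 0.718.
p = a·p₁ + b·p₂ ≈ (0.825, -0.143, -0.547); φ = arcsin(p_z) ≈ -33.14°, λ = atan2(p_y, p_x) ≈ -9.82°.

≈ (33.1°S, 9.8°W)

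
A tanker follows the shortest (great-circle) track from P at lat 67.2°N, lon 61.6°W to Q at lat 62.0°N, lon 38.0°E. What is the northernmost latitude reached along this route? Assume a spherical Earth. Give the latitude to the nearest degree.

The great circle lies in the plane with unit normal n̂ = (p₁ × p₂)/|p₁ × p₂|.
Here n̂_z ≈ +0.289; the vertex latitude is φ_max = arccos|n̂_z| ≈ 73.2°.
Check via Clairaut: cos φ_max = |cos φ₁| · sin C = cos(67.2°)·sin(48.2°) ≈ 0.289, again giving ≈ 73.2°.

≈ 73°N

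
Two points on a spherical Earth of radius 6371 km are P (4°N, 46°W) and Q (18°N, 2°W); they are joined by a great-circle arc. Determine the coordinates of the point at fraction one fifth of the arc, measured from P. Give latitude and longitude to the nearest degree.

≈ (7°N, 38°W)

Convert each endpoint to a unit vector on the sphere (x = cos φ cos λ, y = cos φ sin λ, z = sin φ).
The central angle between the endpoints is δ = arccos(p₁·p₂) ≈ 0.790 rad (45.2°).
Interpolate at f = 1/5 with slerp weights a = sin((1−f)δ)/sin δ ≈ 0.832, b = sin(fδ)/sin δ ≈ 0.221.
p = a·p₁ + b·p₂ ≈ (0.787, -0.604, 0.126); φ = arcsin(p_z) ≈ 7.26°, λ = atan2(p_y, p_x) ≈ -37.52°.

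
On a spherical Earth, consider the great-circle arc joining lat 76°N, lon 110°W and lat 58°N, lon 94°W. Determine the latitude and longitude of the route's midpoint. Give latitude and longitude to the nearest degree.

≈ lat 67°N, lon 99°W

From cos δ = sin φ₁ sin φ₂ + cos φ₁ cos φ₂ cos Δλ, the central angle is δ ≈ 0.330 rad (18.9°).
Interpolate at f = 1/2 with slerp weights a = sin((1−f)δ)/sin δ ≈ 0.507, b = sin(fδ)/sin δ ≈ 0.507.
p = a·p₁ + b·p₂ ≈ (-0.061, -0.383, 0.922); φ = arcsin(p_z) ≈ 67.17°, λ = atan2(p_y, p_x) ≈ -99.00°.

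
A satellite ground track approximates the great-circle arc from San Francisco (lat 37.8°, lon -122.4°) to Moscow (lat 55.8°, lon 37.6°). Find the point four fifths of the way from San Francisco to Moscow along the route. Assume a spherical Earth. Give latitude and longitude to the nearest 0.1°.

Convert each endpoint to a unit vector on the sphere (x = cos φ cos λ, y = cos φ sin λ, z = sin φ).
The central angle between the endpoints is δ = arccos(p₁·p₂) ≈ 1.481 rad (84.9°).
Interpolate at f = 4/5 with slerp weights a = sin((1−f)δ)/sin δ ≈ 0.293, b = sin(fδ)/sin δ ≈ 0.930.
p = a·p₁ + b·p₂ ≈ (0.290, 0.123, 0.949); φ = arcsin(p_z) ≈ 71.62°, λ = atan2(p_y, p_x) ≈ 23.05°.

≈ lat 71.6°, lon 23.1°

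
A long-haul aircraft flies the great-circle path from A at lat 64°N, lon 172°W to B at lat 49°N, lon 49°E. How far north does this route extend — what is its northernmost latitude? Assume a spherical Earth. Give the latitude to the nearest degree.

≈ 78°N

The great circle lies in the plane with unit normal n̂ = (p₁ × p₂)/|p₁ × p₂|.
Here n̂_z ≈ -0.213; the vertex latitude is φ_max = arccos|n̂_z| ≈ 77.7°.
Check via Clairaut: cos φ_max = |cos φ₁| · sin C = cos(64.0°)·sin(29.0°) ≈ 0.213, again giving ≈ 77.7°.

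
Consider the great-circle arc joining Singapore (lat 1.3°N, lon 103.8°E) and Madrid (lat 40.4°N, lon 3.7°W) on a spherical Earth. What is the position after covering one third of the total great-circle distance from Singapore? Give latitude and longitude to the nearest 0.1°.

≈ lat 23.2°N, lon 76.8°E

Write both endpoints as unit vectors p₁, p₂ with components (cos φ cos λ, cos φ sin λ, sin φ).
The central angle between the endpoints is δ = arccos(p₁·p₂) ≈ 1.787 rad (102.4°).
Interpolate at f = 1/3 with slerp weights a = sin((1−f)δ)/sin δ ≈ 0.951, b = sin(fδ)/sin δ ≈ 0.574.
p = a·p₁ + b·p₂ ≈ (0.210, 0.895, 0.394); φ = arcsin(p_z) ≈ 23.19°, λ = atan2(p_y, p_x) ≈ 76.81°.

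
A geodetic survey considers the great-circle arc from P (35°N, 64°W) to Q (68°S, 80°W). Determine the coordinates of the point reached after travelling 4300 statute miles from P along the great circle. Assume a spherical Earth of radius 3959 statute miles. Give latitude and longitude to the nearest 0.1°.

≈ (27.0°S, 70.1°W)

Convert each endpoint to a unit vector on the sphere (x = cos φ cos λ, y = cos φ sin λ, z = sin φ).
The central angle between the endpoints is δ = arccos(p₁·p₂) ≈ 1.810 rad (103.7°). The total great-circle distance is δ·R ≈ 1.810 × 3959 ≈ 7165 mi, so the target fraction is f = 4300/7165 ≈ 0.600.
Interpolate at f ≈ 0.600 with slerp weights a = sin((1−f)δ)/sin δ ≈ 0.682, b = sin(fδ)/sin δ ≈ 0.911.
p = a·p₁ + b·p₂ ≈ (0.304, -0.838, -0.453); φ = arcsin(p_z) ≈ -26.97°, λ = atan2(p_y, p_x) ≈ -70.06°.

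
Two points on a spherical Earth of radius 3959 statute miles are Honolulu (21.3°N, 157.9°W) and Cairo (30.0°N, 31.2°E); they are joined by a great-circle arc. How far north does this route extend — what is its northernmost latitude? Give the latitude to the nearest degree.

≈ 81°N

The great circle lies in the plane with unit normal n̂ = (p₁ × p₂)/|p₁ × p₂|.
Here n̂_z ≈ -0.162; the vertex latitude is φ_max = arccos|n̂_z| ≈ 80.7°.
Check via Clairaut: cos φ_max = |cos φ₁| · sin C = cos(21.3°)·sin(10.0°) ≈ 0.162, again giving ≈ 80.7°.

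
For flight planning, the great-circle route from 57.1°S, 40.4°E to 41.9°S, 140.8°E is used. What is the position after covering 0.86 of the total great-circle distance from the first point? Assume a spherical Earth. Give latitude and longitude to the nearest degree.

≈ 48°S, 133°E

Write both endpoints as unit vectors p₁, p₂ with components (cos φ cos λ, cos φ sin λ, sin φ).
The central angle between the endpoints is δ = arccos(p₁·p₂) ≈ 1.061 rad (60.8°).
Interpolate at f = 0.86 with slerp weights a = sin((1−f)δ)/sin δ ≈ 0.170, b = sin(fδ)/sin δ ≈ 0.906.
p = a·p₁ + b·p₂ ≈ (-0.453, 0.486, -0.748); φ = arcsin(p_z) ≈ -48.38°, λ = atan2(p_y, p_x) ≈ 132.96°.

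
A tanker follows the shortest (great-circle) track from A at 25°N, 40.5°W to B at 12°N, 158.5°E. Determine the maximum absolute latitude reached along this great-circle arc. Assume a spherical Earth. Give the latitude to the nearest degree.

≈ 64°N

The great circle lies in the plane with unit normal n̂ = (p₁ × p₂)/|p₁ × p₂|.
Here n̂_z ≈ -0.437; the vertex latitude is φ_max = arccos|n̂_z| ≈ 64.1°.
Check via Clairaut: cos φ_max = |cos φ₁| · sin C = cos(25.0°)·sin(28.8°) ≈ 0.437, again giving ≈ 64.1°.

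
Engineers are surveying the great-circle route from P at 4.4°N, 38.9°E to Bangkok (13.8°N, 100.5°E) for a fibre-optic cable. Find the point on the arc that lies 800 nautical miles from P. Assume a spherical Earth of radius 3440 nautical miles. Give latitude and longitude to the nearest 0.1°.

Write both endpoints as unit vectors p₁, p₂ with components (cos φ cos λ, cos φ sin λ, sin φ).
The central angle between the endpoints is δ = arccos(p₁·p₂) ≈ 1.071 rad (61.4°). The total great-circle distance is δ·R ≈ 1.071 × 3440 ≈ 3686 nmi, so the target fraction is f = 800/3686 ≈ 0.217.
Interpolate at f ≈ 0.217 with slerp weights a = sin((1−f)δ)/sin δ ≈ 0.847, b = sin(fδ)/sin δ ≈ 0.263.
p = a·p₁ + b·p₂ ≈ (0.611, 0.781, 0.128); φ = arcsin(p_z) ≈ 7.33°, λ = atan2(p_y, p_x) ≈ 51.97°.

≈ 7.3°N, 52.0°E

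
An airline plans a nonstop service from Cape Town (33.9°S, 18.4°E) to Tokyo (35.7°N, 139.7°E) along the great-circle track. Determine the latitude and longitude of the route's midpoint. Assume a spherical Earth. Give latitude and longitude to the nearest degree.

The haversine formula gives a central angle δ ≈ 2.313 rad (132.5°) between the endpoints.
Interpolate at f = 1/2 with slerp weights a = sin((1−f)δ)/sin δ ≈ 1.242, b = sin(fδ)/sin δ ≈ 1.242.
p = a·p₁ + b·p₂ ≈ (0.209, 0.977, 0.032); φ = arcsin(p_z) ≈ 1.84°, λ = atan2(p_y, p_x) ≈ 77.94°.

≈ 2°N, 78°E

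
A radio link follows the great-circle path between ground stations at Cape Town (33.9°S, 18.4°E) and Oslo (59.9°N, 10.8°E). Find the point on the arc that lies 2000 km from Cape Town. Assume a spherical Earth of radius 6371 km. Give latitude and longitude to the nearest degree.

The haversine formula gives a central angle δ ≈ 1.641 rad (94.0°) between the endpoints. The total great-circle distance is δ·R ≈ 1.641 × 6371 ≈ 10453 km, so the target fraction is f = 2000/10453 ≈ 0.191.
Interpolate at f ≈ 0.191 with slerp weights a = sin((1−f)δ)/sin δ ≈ 0.973, b = sin(fδ)/sin δ ≈ 0.310.
p = a·p₁ + b·p₂ ≈ (0.919, 0.284, -0.275); φ = arcsin(p_z) ≈ -15.95°, λ = atan2(p_y, p_x) ≈ 17.18°.

≈ 16°S, 17°E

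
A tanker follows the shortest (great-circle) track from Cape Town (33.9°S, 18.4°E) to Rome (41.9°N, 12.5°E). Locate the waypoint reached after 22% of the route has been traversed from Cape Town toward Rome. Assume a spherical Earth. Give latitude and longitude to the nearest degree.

≈ 17°S, 17°E

Write both endpoints as unit vectors p₁, p₂ with components (cos φ cos λ, cos φ sin λ, sin φ).
The central angle between the endpoints is δ = arccos(p₁·p₂) ≈ 1.326 rad (76.0°).
Interpolate at f = 0.22 with slerp weights a = sin((1−f)δ)/sin δ ≈ 0.886, b = sin(fδ)/sin δ ≈ 0.296.
p = a·p₁ + b·p₂ ≈ (0.913, 0.280, -0.296); φ = arcsin(p_z) ≈ -17.23°, λ = atan2(p_y, p_x) ≈ 17.04°.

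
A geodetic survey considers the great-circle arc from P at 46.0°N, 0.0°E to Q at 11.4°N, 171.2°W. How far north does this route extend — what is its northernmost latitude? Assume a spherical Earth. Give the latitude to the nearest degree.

The great circle lies in the plane with unit normal n̂ = (p₁ × p₂)/|p₁ × p₂|.
Here n̂_z ≈ -0.123; the vertex latitude is φ_max = arccos|n̂_z| ≈ 82.9°.
Check via Clairaut: cos φ_max = |cos φ₁| · sin C = cos(46.0°)·sin(10.2°) ≈ 0.123, again giving ≈ 82.9°.

≈ 83°N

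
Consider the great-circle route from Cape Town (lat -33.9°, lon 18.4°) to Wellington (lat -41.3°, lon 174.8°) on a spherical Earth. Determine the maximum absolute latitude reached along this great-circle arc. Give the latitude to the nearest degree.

≈ -75°

The great circle lies in the plane with unit normal n̂ = (p₁ × p₂)/|p₁ × p₂|.
Here n̂_z ≈ +0.255; the vertex latitude is φ_max = arccos|n̂_z| ≈ 75.2°.
Check via Clairaut: cos φ_max = |cos φ₁| · sin C = cos(33.9°)·sin(162.1°) ≈ 0.255, again giving ≈ 75.2°.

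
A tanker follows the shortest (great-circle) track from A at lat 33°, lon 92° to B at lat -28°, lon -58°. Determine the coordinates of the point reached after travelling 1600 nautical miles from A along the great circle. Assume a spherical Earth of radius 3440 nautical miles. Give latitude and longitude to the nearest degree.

≈ lat 30°, lon 61°

Write both endpoints as unit vectors p₁, p₂ with components (cos φ cos λ, cos φ sin λ, sin φ).
The central angle between the endpoints is δ = arccos(p₁·p₂) ≈ 2.684 rad (153.8°). The total great-circle distance is δ·R ≈ 2.684 × 3440 ≈ 9232 nmi, so the target fraction is f = 1600/9232 ≈ 0.173.
Interpolate at f ≈ 0.173 with slerp weights a = sin((1−f)δ)/sin δ ≈ 1.804, b = sin(fδ)/sin δ ≈ 1.015.
p = a·p₁ + b·p₂ ≈ (0.422, 0.752, 0.506); φ = arcsin(p_z) ≈ 30.41°, λ = atan2(p_y, p_x) ≈ 60.71°.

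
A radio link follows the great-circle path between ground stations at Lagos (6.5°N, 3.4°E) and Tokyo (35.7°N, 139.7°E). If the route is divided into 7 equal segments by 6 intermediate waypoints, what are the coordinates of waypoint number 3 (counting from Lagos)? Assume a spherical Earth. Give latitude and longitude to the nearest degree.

≈ 41°N, 47°E

Convert each endpoint to a unit vector on the sphere (x = cos φ cos λ, y = cos φ sin λ, z = sin φ).
The central angle between the endpoints is δ = arccos(p₁·p₂) ≈ 2.114 rad (121.1°).
Interpolate at f = 3/7 with slerp weights a = sin((1−f)δ)/sin δ ≈ 1.093, b = sin(fδ)/sin δ ≈ 0.920.
p = a·p₁ + b·p₂ ≈ (0.514, 0.547, 0.660); φ = arcsin(p_z) ≈ 41.33°, λ = atan2(p_y, p_x) ≈ 46.81°.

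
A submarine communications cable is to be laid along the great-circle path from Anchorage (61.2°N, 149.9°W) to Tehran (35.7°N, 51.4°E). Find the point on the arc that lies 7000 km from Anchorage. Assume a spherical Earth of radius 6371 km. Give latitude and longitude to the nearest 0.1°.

≈ 53.9°N, 56.9°E

From cos δ = sin φ₁ sin φ₂ + cos φ₁ cos φ₂ cos Δλ, the central angle is δ ≈ 1.423 rad (81.6°). The total great-circle distance is δ·R ≈ 1.423 × 6371 ≈ 9068 km, so the target fraction is f = 7000/9068 ≈ 0.772.
Interpolate at f ≈ 0.772 with slerp weights a = sin((1−f)δ)/sin δ ≈ 0.322, b = sin(fδ)/sin δ ≈ 0.900.
p = a·p₁ + b·p₂ ≈ (0.322, 0.494, 0.808); φ = arcsin(p_z) ≈ 53.90°, λ = atan2(p_y, p_x) ≈ 56.90°.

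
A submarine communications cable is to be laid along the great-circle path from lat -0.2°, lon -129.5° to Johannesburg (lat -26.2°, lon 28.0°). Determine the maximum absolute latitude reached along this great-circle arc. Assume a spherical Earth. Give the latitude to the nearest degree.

≈ -52°

The great circle lies in the plane with unit normal n̂ = (p₁ × p₂)/|p₁ × p₂|.
Here n̂_z ≈ +0.611; the vertex latitude is φ_max = arccos|n̂_z| ≈ 52.3°.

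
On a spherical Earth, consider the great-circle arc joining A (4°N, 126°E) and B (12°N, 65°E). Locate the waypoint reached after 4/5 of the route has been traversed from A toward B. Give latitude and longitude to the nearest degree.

≈ (11°N, 77°E)

The haversine formula gives a central angle δ ≈ 1.061 rad (60.8°) between the endpoints.
Interpolate at f = 4/5 with slerp weights a = sin((1−f)δ)/sin δ ≈ 0.241, b = sin(fδ)/sin δ ≈ 0.860.
p = a·p₁ + b·p₂ ≈ (0.214, 0.957, 0.196); φ = arcsin(p_z) ≈ 11.28°, λ = atan2(p_y, p_x) ≈ 77.40°.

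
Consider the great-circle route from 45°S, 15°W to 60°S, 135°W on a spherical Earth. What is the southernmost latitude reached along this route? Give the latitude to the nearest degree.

The great circle lies in the plane with unit normal n̂ = (p₁ × p₂)/|p₁ × p₂|.
Here n̂_z ≈ -0.340; the vertex latitude is φ_max = arccos|n̂_z| ≈ 70.1°.
Check via Clairaut: cos φ_max = |cos φ₁| · sin C = cos(45.0°)·sin(151.2°) ≈ 0.340, again giving ≈ 70.1°.

≈ 70°S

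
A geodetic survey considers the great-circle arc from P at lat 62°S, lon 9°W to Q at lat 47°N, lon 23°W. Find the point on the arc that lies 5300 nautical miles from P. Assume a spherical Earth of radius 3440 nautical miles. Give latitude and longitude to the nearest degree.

From cos δ = sin φ₁ sin φ₂ + cos φ₁ cos φ₂ cos Δλ, the central angle is δ ≈ 1.912 rad (109.6°). The total great-circle distance is δ·R ≈ 1.912 × 3440 ≈ 6579 nmi, so the target fraction is f = 5300/6579 ≈ 0.806.
Interpolate at f ≈ 0.806 with slerp weights a = sin((1−f)δ)/sin δ ≈ 0.386, b = sin(fδ)/sin δ ≈ 1.061.
p = a·p₁ + b·p₂ ≈ (0.845, -0.311, 0.435); φ = arcsin(p_z) ≈ 25.81°, λ = atan2(p_y, p_x) ≈ -20.21°.

≈ lat 26°N, lon 20°W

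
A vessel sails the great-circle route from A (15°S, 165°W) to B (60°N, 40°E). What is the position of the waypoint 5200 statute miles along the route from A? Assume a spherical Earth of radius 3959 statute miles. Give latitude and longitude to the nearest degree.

≈ (56°N, 166°E)

Convert each endpoint to a unit vector on the sphere (x = cos φ cos λ, y = cos φ sin λ, z = sin φ).
The central angle between the endpoints is δ = arccos(p₁·p₂) ≈ 2.294 rad (131.4°). The total great-circle distance is δ·R ≈ 2.294 × 3959 ≈ 9082 mi, so the target fraction is f = 5200/9082 ≈ 0.573.
Interpolate at f ≈ 0.573 with slerp weights a = sin((1−f)δ)/sin δ ≈ 1.108, b = sin(fδ)/sin δ ≈ 1.290.
p = a·p₁ + b·p₂ ≈ (-0.540, 0.138, 0.830); φ = arcsin(p_z) ≈ 56.14°, λ = atan2(p_y, p_x) ≈ 165.71°.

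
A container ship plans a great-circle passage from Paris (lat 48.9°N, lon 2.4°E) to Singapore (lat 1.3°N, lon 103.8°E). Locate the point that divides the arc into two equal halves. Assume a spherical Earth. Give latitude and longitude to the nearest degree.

≈ lat 36°N, lon 67°E

Convert each endpoint to a unit vector on the sphere (x = cos φ cos λ, y = cos φ sin λ, z = sin φ).
The central angle between the endpoints is δ = arccos(p₁·p₂) ≈ 1.684 rad (96.5°).
Interpolate at f = 1/2 with slerp weights a = sin((1−f)δ)/sin δ ≈ 0.751, b = sin(fδ)/sin δ ≈ 0.751.
p = a·p₁ + b·p₂ ≈ (0.314, 0.750, 0.583); φ = arcsin(p_z) ≈ 35.64°, λ = atan2(p_y, p_x) ≈ 67.27°.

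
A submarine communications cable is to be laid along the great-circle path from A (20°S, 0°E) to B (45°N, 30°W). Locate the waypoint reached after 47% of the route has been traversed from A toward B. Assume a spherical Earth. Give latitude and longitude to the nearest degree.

Convert each endpoint to a unit vector on the sphere (x = cos φ cos λ, y = cos φ sin λ, z = sin φ).
The central angle between the endpoints is δ = arccos(p₁·p₂) ≈ 1.231 rad (70.5°).
Interpolate at f = 0.47 with slerp weights a = sin((1−f)δ)/sin δ ≈ 0.644, b = sin(fδ)/sin δ ≈ 0.580.
p = a·p₁ + b·p₂ ≈ (0.960, -0.205, 0.190); φ = arcsin(p_z) ≈ 10.94°, λ = atan2(p_y, p_x) ≈ -12.05°.

≈ (11°N, 12°W)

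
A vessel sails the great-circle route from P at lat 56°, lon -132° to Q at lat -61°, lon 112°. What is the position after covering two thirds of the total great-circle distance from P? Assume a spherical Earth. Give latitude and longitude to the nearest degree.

≈ lat -26°, lon 164°

Convert each endpoint to a unit vector on the sphere (x = cos φ cos λ, y = cos φ sin λ, z = sin φ).
The central angle between the endpoints is δ = arccos(p₁·p₂) ≈ 2.575 rad (147.6°).
Interpolate at f = 2/3 with slerp weights a = sin((1−f)δ)/sin δ ≈ 1.411, b = sin(fδ)/sin δ ≈ 1.844.
p = a·p₁ + b·p₂ ≈ (-0.863, 0.243, -0.443); φ = arcsin(p_z) ≈ -26.32°, λ = atan2(p_y, p_x) ≈ 164.29°.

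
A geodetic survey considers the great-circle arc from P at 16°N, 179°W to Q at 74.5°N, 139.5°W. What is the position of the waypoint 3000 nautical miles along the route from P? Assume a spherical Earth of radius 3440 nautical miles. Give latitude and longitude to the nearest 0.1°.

≈ 64.1°N, 159.3°W

Write both endpoints as unit vectors p₁, p₂ with components (cos φ cos λ, cos φ sin λ, sin φ).
The central angle between the endpoints is δ = arccos(p₁·p₂) ≈ 1.088 rad (62.4°). The total great-circle distance is δ·R ≈ 1.088 × 3440 ≈ 3744 nmi, so the target fraction is f = 3000/3744 ≈ 0.801.
Interpolate at f ≈ 0.801 with slerp weights a = sin((1−f)δ)/sin δ ≈ 0.242, b = sin(fδ)/sin δ ≈ 0.864.
p = a·p₁ + b·p₂ ≈ (-0.409, -0.154, 0.900); φ = arcsin(p_z) ≈ 64.11°, λ = atan2(p_y, p_x) ≈ -159.34°.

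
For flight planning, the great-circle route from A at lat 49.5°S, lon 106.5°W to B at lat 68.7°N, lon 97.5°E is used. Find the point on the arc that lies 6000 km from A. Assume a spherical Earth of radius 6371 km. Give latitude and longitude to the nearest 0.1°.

≈ lat 2.1°N, lon 124.7°W

From cos δ = sin φ₁ sin φ₂ + cos φ₁ cos φ₂ cos Δλ, the central angle is δ ≈ 2.749 rad (157.5°). The total great-circle distance is δ·R ≈ 2.749 × 6371 ≈ 17515 km, so the target fraction is f = 6000/17515 ≈ 0.343.
Interpolate at f ≈ 0.343 with slerp weights a = sin((1−f)δ)/sin δ ≈ 2.542, b = sin(fδ)/sin δ ≈ 2.114.
p = a·p₁ + b·p₂ ≈ (-0.569, -0.821, 0.037); φ = arcsin(p_z) ≈ 2.12°, λ = atan2(p_y, p_x) ≈ -124.72°.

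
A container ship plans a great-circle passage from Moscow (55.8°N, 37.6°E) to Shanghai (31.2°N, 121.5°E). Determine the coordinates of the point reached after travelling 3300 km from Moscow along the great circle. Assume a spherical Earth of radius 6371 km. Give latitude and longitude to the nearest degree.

Convert each endpoint to a unit vector on the sphere (x = cos φ cos λ, y = cos φ sin λ, z = sin φ).
The central angle between the endpoints is δ = arccos(p₁·p₂) ≈ 1.071 rad (61.3°). The total great-circle distance is δ·R ≈ 1.071 × 6371 ≈ 6821 km, so the target fraction is f = 3300/6821 ≈ 0.484.
Interpolate at f ≈ 0.484 with slerp weights a = sin((1−f)δ)/sin δ ≈ 0.598, b = sin(fδ)/sin δ ≈ 0.564.
p = a·p₁ + b·p₂ ≈ (0.014, 0.617, 0.787); φ = arcsin(p_z) ≈ 51.91°, λ = atan2(p_y, p_x) ≈ 88.68°.

≈ 52°N, 89°E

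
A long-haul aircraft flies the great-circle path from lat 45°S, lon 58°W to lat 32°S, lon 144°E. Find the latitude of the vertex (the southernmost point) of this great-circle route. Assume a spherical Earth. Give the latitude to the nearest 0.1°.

The great circle lies in the plane with unit normal n̂ = (p₁ × p₂)/|p₁ × p₂|.
Here n̂_z ≈ -0.228; the vertex latitude is φ_max = arccos|n̂_z| ≈ 76.8°.
Check via Clairaut: cos φ_max = |cos φ₁| · sin C = cos(45.0°)·sin(161.2°) ≈ 0.228, again giving ≈ 76.8°.

≈ 76.8°S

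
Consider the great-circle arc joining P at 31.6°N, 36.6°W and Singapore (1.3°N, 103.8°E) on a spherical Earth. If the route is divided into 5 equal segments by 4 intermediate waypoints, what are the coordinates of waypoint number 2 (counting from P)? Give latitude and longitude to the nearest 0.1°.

≈ 43.9°N, 29.2°E

Convert each endpoint to a unit vector on the sphere (x = cos φ cos λ, y = cos φ sin λ, z = sin φ).
The central angle between the endpoints is δ = arccos(p₁·p₂) ≈ 2.271 rad (130.1°).
Interpolate at f = 2/5 with slerp weights a = sin((1−f)δ)/sin δ ≈ 1.279, b = sin(fδ)/sin δ ≈ 1.031.
p = a·p₁ + b·p₂ ≈ (0.629, 0.351, 0.694); φ = arcsin(p_z) ≈ 43.92°, λ = atan2(p_y, p_x) ≈ 29.19°.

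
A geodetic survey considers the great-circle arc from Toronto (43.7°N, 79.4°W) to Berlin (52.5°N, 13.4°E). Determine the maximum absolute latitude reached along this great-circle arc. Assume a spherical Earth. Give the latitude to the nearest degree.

≈ 59°N

The great circle lies in the plane with unit normal n̂ = (p₁ × p₂)/|p₁ × p₂|.
Here n̂_z ≈ +0.517; the vertex latitude is φ_max = arccos|n̂_z| ≈ 58.9°.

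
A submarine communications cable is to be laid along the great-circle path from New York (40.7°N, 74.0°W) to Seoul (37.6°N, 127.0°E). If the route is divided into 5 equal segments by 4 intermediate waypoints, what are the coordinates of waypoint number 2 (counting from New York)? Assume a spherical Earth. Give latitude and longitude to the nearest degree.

≈ 75°N, 119°W

From cos δ = sin φ₁ sin φ₂ + cos φ₁ cos φ₂ cos Δλ, the central angle is δ ≈ 1.734 rad (99.4°).
Interpolate at f = 2/5 with slerp weights a = sin((1−f)δ)/sin δ ≈ 0.874, b = sin(fδ)/sin δ ≈ 0.648.
p = a·p₁ + b·p₂ ≈ (-0.126, -0.227, 0.966); φ = arcsin(p_z) ≈ 74.94°, λ = atan2(p_y, p_x) ≈ -119.07°.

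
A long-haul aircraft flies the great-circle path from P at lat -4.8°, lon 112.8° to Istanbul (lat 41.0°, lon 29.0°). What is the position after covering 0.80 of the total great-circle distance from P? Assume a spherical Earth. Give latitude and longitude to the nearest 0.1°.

Convert each endpoint to a unit vector on the sphere (x = cos φ cos λ, y = cos φ sin λ, z = sin φ).
The central angle between the endpoints is δ = arccos(p₁·p₂) ≈ 1.544 rad (88.5°).
Interpolate at f = 0.80 with slerp weights a = sin((1−f)δ)/sin δ ≈ 0.304, b = sin(fδ)/sin δ ≈ 0.945.
p = a·p₁ + b·p₂ ≈ (0.506, 0.625, 0.594); φ = arcsin(p_z) ≈ 36.46°, λ = atan2(p_y, p_x) ≈ 51.00°.

≈ lat 36.5°, lon 51.0°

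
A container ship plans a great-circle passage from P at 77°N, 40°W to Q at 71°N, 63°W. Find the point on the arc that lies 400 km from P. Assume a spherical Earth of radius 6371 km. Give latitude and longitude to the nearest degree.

Convert each endpoint to a unit vector on the sphere (x = cos φ cos λ, y = cos φ sin λ, z = sin φ).
The central angle between the endpoints is δ = arccos(p₁·p₂) ≈ 0.150 rad (8.6°). The total great-circle distance is δ·R ≈ 0.150 × 6371 ≈ 959 km, so the target fraction is f = 400/959 ≈ 0.417.
Interpolate at f ≈ 0.417 with slerp weights a = sin((1−f)δ)/sin δ ≈ 0.584, b = sin(fδ)/sin δ ≈ 0.419.
p = a·p₁ + b·p₂ ≈ (0.163, -0.206, 0.965); φ = arcsin(p_z) ≈ 74.79°, λ = atan2(p_y, p_x) ≈ -51.71°.

≈ 75°N, 52°W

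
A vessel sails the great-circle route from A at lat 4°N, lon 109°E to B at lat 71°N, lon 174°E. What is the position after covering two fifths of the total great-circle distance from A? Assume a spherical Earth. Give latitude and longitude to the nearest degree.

Write both endpoints as unit vectors p₁, p₂ with components (cos φ cos λ, cos φ sin λ, sin φ).
The central angle between the endpoints is δ = arccos(p₁·p₂) ≈ 1.366 rad (78.3°).
Interpolate at f = 2/5 with slerp weights a = sin((1−f)δ)/sin δ ≈ 0.747, b = sin(fδ)/sin δ ≈ 0.531.
p = a·p₁ + b·p₂ ≈ (-0.414, 0.722, 0.554); φ = arcsin(p_z) ≈ 33.64°, λ = atan2(p_y, p_x) ≈ 119.84°.

≈ lat 34°N, lon 120°E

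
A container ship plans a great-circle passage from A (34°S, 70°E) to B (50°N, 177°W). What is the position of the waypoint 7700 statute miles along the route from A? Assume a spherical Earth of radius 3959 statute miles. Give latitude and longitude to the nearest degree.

Convert each endpoint to a unit vector on the sphere (x = cos φ cos λ, y = cos φ sin λ, z = sin φ).
The central angle between the endpoints is δ = arccos(p₁·p₂) ≈ 2.261 rad (129.5°). The total great-circle distance is δ·R ≈ 2.261 × 3959 ≈ 8951 mi, so the target fraction is f = 7700/8951 ≈ 0.860.
Interpolate at f ≈ 0.860 with slerp weights a = sin((1−f)δ)/sin δ ≈ 0.403, b = sin(fδ)/sin δ ≈ 1.207.
p = a·p₁ + b·p₂ ≈ (-0.661, 0.273, 0.699); φ = arcsin(p_z) ≈ 44.37°, λ = atan2(p_y, p_x) ≈ 157.53°.

≈ (44°N, 158°E)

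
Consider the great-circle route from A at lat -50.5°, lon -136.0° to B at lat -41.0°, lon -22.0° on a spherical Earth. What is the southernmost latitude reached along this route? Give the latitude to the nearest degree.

≈ -63°

The great circle lies in the plane with unit normal n̂ = (p₁ × p₂)/|p₁ × p₂|.
Here n̂_z ≈ +0.461; the vertex latitude is φ_max = arccos|n̂_z| ≈ 62.5°.
Check via Clairaut: cos φ_max = |cos φ₁| · sin C = cos(50.5°)·sin(133.5°) ≈ 0.461, again giving ≈ 62.5°.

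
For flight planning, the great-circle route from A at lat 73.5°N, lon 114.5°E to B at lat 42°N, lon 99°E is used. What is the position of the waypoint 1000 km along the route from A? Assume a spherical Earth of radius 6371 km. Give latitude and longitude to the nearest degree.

Convert each endpoint to a unit vector on the sphere (x = cos φ cos λ, y = cos φ sin λ, z = sin φ).
The central angle between the endpoints is δ = arccos(p₁·p₂) ≈ 0.564 rad (32.3°). The total great-circle distance is δ·R ≈ 0.564 × 6371 ≈ 3595 km, so the target fraction is f = 1000/3595 ≈ 0.278.
Interpolate at f ≈ 0.278 with slerp weights a = sin((1−f)δ)/sin δ ≈ 0.741, b = sin(fδ)/sin δ ≈ 0.292.
p = a·p₁ + b·p₂ ≈ (-0.121, 0.406, 0.906); φ = arcsin(p_z) ≈ 64.93°, λ = atan2(p_y, p_x) ≈ 106.63°.

≈ lat 65°N, lon 107°E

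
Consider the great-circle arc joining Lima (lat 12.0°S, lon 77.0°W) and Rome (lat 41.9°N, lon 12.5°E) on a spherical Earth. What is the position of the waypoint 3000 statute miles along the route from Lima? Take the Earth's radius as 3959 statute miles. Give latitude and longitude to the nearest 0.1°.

From cos δ = sin φ₁ sin φ₂ + cos φ₁ cos φ₂ cos Δλ, the central angle is δ ≈ 1.704 rad (97.6°). The total great-circle distance is δ·R ≈ 1.704 × 3959 ≈ 6745 mi, so the target fraction is f = 3000/6745 ≈ 0.445.
Interpolate at f ≈ 0.445 with slerp weights a = sin((1−f)δ)/sin δ ≈ 0.818, b = sin(fδ)/sin δ ≈ 0.693.
p = a·p₁ + b·p₂ ≈ (0.684, -0.668, 0.293); φ = arcsin(p_z) ≈ 17.04°, λ = atan2(p_y, p_x) ≈ -44.33°.

≈ lat 17.0°N, lon 44.3°W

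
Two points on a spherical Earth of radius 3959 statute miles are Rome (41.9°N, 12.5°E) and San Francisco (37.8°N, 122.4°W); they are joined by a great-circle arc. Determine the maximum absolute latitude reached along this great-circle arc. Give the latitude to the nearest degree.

The great circle lies in the plane with unit normal n̂ = (p₁ × p₂)/|p₁ × p₂|.
Here n̂_z ≈ -0.417; the vertex latitude is φ_max = arccos|n̂_z| ≈ 65.4°.
Check via Clairaut: cos φ_max = |cos φ₁| · sin C = cos(41.9°)·sin(34.0°) ≈ 0.417, again giving ≈ 65.4°.

≈ 65°N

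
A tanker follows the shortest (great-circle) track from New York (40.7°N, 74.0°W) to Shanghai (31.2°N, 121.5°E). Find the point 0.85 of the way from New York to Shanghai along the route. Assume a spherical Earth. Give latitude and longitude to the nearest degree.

≈ 47°N, 126°E

From cos δ = sin φ₁ sin φ₂ + cos φ₁ cos φ₂ cos Δλ, the central angle is δ ≈ 1.862 rad (106.7°).
Interpolate at f = 0.85 with slerp weights a = sin((1−f)δ)/sin δ ≈ 0.288, b = sin(fδ)/sin δ ≈ 1.044.
p = a·p₁ + b·p₂ ≈ (-0.406, 0.552, 0.728); φ = arcsin(p_z) ≈ 46.75°, λ = atan2(p_y, p_x) ≈ 126.38°.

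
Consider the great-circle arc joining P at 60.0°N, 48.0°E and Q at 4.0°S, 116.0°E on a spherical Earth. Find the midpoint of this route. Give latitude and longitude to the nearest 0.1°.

From cos δ = sin φ₁ sin φ₂ + cos φ₁ cos φ₂ cos Δλ, the central angle is δ ≈ 1.444 rad (82.7°).
Interpolate at f = 1/2 with slerp weights a = sin((1−f)δ)/sin δ ≈ 0.666, b = sin(fδ)/sin δ ≈ 0.666.
p = a·p₁ + b·p₂ ≈ (-0.068, 0.845, 0.531); φ = arcsin(p_z) ≈ 32.04°, λ = atan2(p_y, p_x) ≈ 94.63°.

≈ 32.0°N, 94.6°E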